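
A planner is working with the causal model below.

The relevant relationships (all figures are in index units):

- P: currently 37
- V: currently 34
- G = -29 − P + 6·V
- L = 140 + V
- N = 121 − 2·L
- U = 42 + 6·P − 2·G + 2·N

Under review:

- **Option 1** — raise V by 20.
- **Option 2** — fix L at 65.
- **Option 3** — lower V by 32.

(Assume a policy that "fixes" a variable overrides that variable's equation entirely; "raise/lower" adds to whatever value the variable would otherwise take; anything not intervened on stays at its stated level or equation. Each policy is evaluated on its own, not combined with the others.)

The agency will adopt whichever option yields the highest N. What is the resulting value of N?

-9

Option 1 (V + 20):
  V = 34 + 20 = 54
  L = 140 + 54 = 194
  N = 121 − 2·194 = -267
Option 2 (L := 65):
  V = 34
  L = 65
  N = 121 − 2·65 = -9
Option 3 (V − 32):
  V = 34 − 32 = 2
  L = 140 + 2 = 142
  N = 121 − 2·142 = -163
Comparing — Option 1: N=-267, Option 2: N=-9, Option 3: N=-163. Highest is -9 (Option 2).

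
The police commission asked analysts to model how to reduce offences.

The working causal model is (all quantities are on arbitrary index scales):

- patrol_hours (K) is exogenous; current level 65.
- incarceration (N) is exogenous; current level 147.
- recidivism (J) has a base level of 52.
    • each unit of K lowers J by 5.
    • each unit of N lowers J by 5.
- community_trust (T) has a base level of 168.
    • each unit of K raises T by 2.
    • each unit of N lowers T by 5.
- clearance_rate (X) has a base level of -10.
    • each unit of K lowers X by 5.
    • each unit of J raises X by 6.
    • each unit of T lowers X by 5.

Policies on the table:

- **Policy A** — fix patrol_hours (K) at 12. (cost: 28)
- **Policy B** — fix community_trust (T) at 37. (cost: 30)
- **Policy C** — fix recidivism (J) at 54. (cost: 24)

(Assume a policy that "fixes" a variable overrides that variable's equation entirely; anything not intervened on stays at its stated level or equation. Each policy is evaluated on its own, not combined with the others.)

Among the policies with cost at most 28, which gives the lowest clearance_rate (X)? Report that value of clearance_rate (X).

-1813

Policy A (K := 12):
  K = 12
  N = 147
  J = 52 − 5·12 − 5·147 = -743
  T = 168 + 2·12 − 5·147 = -543
  X = -10 − 5·12 + 6·(-743) − 5·(-543) = -1813
Policy C (J := 54):
  K = 65
  N = 147
  J = 54
  T = 168 + 2·65 − 5·147 = -437
  X = -10 − 5·65 + 6·54 − 5·(-437) = 2174
Comparing — Policy A: X=-1813, Policy C: X=2174. Lowest is -1813 (Policy A).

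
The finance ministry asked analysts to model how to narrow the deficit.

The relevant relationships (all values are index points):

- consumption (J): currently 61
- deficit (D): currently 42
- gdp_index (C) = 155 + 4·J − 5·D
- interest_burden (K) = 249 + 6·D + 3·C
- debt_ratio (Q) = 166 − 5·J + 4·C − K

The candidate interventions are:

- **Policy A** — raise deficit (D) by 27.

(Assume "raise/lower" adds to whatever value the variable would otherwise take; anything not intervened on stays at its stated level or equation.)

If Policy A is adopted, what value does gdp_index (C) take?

54

Policy A (D + 27):
  J = 61
  D = 42 + 27 = 69
  C = 155 + 4·61 − 5·69 = 54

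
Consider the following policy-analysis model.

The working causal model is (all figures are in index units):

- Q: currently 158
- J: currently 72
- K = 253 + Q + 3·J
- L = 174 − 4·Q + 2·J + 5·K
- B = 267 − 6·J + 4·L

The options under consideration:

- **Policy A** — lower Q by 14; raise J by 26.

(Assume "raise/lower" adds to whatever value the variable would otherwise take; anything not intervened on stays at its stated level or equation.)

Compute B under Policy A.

12675

Policy A (Q − 14, J + 26):
  Q = 158 − 14 = 144
  J = 72 + 26 = 98
  K = 253 + 144 + 3·98 = 691
  L = 174 − 4·144 + 2·98 + 5·691 = 3249
  B = 267 − 6·98 + 4·3249 = 12675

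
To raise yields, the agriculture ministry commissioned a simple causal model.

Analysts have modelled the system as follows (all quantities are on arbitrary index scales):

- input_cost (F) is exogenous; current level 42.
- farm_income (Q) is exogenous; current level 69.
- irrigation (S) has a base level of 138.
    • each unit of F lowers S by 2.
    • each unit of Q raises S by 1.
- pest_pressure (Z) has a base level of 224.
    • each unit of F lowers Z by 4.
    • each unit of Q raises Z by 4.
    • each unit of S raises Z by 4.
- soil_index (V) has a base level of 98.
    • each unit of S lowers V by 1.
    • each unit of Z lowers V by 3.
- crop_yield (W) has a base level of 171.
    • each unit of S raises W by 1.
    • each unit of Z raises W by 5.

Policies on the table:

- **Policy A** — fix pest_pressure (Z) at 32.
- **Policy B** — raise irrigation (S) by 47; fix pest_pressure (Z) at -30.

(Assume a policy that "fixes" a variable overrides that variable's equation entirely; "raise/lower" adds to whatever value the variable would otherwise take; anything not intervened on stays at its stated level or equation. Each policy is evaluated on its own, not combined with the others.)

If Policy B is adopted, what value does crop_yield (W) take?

191

Policy B (S + 47, Z := -30):
  F = 42
  Q = 69
  S = 138 − 2·42 + 69 (+47 from intervention) = 170
  Z = -30
  W = 171 + 170 + 5·(-30) = 191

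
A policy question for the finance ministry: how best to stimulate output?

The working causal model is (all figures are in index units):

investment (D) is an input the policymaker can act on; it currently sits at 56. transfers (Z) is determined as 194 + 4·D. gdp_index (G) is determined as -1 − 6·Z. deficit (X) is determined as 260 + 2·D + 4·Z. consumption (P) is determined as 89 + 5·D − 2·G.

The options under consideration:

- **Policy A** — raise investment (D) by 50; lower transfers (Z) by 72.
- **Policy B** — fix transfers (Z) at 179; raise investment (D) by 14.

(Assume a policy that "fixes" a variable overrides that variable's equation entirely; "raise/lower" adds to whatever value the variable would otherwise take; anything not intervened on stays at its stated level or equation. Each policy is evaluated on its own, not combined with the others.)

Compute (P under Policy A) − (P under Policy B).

Policy A (D + 50, Z − 72):
  D = 56 + 50 = 106
  Z = 194 + 4·106 (−72 from intervention) = 546
  G = -1 − 6·546 = -3277
  P = 89 + 5·106 − 2·(-3277) = 7173
Policy B (Z := 179, D + 14):
  D = 56 + 14 = 70
  Z = 179
  G = -1 − 6·179 = -1075
  P = 89 + 5·70 − 2·(-1075) = 2589
P: 7173 − 2589 = 4584

4584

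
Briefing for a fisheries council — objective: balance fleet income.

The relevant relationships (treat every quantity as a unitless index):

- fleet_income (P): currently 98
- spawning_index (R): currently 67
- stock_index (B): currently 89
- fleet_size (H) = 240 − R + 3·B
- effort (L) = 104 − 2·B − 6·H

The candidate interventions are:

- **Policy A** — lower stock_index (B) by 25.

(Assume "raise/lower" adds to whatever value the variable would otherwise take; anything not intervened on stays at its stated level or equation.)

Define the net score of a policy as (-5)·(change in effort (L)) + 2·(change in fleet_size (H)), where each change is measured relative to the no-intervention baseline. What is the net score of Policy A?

-2650

Baseline:
  R = 67
  B = 89
  H = 240 − 67 + 3·89 = 440
  L = 104 − 2·89 − 6·440 = -2714
Policy A (B − 25):
  R = 67
  B = 89 − 25 = 64
  H = 240 − 67 + 3·64 = 365
  L = 104 − 2·64 − 6·365 = -2214
ΔL = -2214 − (-2714) = 500; ΔH = 365 − 440 = -75
Score = (-5)·500 + 2·(-75) = -2650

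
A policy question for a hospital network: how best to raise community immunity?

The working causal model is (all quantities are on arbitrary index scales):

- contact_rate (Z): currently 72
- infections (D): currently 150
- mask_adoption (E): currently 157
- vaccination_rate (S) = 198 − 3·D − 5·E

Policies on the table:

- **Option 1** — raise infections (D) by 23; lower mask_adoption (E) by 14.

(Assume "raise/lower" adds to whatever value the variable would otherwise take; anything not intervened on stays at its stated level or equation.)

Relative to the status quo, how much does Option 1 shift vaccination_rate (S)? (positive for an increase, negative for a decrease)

Baseline:
  D = 150
  E = 157
  S = 198 − 3·150 − 5·157 = -1037
Option 1 (D + 23, E − 14):
  D = 150 + 23 = 173
  E = 157 − 14 = 143
  S = 198 − 3·173 − 5·143 = -1036
Change in S: -1036 − (-1037) = 1

1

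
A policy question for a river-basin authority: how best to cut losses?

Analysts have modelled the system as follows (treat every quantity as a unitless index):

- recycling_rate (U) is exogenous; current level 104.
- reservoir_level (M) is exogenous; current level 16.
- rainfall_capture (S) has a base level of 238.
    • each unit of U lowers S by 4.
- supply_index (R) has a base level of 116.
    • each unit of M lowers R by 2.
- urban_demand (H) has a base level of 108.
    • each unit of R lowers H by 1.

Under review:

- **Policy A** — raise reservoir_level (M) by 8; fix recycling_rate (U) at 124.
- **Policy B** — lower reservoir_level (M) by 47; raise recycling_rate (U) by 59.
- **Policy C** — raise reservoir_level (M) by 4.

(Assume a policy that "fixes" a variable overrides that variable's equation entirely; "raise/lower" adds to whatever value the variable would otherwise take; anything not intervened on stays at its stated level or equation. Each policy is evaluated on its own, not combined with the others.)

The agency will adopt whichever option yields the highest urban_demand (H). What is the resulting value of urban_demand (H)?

Policy A (M + 8, U := 124):
  M = 16 + 8 = 24
  R = 116 − 2·24 = 68
  H = 108 − 68 = 40
Policy B (M − 47, U + 59):
  M = 16 − 47 = -31
  R = 116 − 2·(-31) = 178
  H = 108 − 178 = -70
Policy C (M + 4):
  M = 16 + 4 = 20
  R = 116 − 2·20 = 76
  H = 108 − 76 = 32
Comparing — Policy A: H=40, Policy B: H=-70, Policy C: H=32. Highest is 40 (Policy A).

40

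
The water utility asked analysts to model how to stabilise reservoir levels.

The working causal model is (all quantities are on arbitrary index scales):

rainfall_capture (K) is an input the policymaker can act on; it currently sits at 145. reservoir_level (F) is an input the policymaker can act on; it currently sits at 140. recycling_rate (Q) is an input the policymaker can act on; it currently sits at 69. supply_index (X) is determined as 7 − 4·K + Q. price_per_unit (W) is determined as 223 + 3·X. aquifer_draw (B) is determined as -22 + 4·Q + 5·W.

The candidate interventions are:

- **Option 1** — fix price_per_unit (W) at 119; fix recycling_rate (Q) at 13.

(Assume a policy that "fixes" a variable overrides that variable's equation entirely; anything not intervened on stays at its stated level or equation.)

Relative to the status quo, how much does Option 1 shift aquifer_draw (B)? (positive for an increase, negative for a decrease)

Baseline:
  K = 145
  Q = 69
  X = 7 − 4·145 + 69 = -504
  W = 223 + 3·(-504) = -1289
  B = -22 + 4·69 + 5·(-1289) = -6191
Option 1 (W := 119, Q := 13):
  K = 145
  Q = 13
  X = 7 − 4·145 + 13 = -560
  W = 119
  B = -22 + 4·13 + 5·119 = 625
Change in B: 625 − (-6191) = 6816

6816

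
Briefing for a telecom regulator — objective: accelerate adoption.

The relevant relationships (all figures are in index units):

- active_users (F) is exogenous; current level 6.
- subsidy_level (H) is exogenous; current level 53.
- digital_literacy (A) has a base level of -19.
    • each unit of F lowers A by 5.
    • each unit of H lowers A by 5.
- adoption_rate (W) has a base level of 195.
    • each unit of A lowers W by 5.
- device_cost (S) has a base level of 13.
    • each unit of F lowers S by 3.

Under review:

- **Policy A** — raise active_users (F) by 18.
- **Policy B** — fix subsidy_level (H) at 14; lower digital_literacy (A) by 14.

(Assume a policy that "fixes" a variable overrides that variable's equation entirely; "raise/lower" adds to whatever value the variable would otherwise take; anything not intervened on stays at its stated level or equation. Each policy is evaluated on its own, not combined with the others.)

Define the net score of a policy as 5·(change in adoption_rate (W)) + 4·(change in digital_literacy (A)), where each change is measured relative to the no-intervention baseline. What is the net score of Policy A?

1890

Baseline:
  F = 6
  H = 53
  A = -19 − 5·6 − 5·53 = -314
  W = 195 − 5·(-314) = 1765
Policy A (F + 18):
  F = 6 + 18 = 24
  H = 53
  A = -19 − 5·24 − 5·53 = -404
  W = 195 − 5·(-404) = 2215
ΔW = 2215 − 1765 = 450; ΔA = -404 − (-314) = -90
Score = 5·450 + 4·(-90) = 1890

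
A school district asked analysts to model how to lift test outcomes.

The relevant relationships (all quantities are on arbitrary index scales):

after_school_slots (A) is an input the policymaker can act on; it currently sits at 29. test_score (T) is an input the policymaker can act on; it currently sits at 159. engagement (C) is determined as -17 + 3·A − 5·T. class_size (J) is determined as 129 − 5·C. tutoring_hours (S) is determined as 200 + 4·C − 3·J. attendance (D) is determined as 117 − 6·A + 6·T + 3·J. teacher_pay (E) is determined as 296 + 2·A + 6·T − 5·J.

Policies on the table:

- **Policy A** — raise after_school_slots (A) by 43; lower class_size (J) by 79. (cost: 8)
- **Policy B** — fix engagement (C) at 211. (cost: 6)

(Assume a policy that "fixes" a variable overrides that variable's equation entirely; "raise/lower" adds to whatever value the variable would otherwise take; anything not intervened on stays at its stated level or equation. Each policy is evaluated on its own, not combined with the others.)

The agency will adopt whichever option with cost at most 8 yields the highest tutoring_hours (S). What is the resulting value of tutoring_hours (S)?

Policy A (A + 43, J − 79):
  A = 29 + 43 = 72
  T = 159
  C = -17 + 3·72 − 5·159 = -596
  J = 129 − 5·(-596) (−79 from intervention) = 3030
  S = 200 + 4·(-596) − 3·3030 = -11274
Policy B (C := 211):
  A = 29
  T = 159
  C = 211
  J = 129 − 5·211 = -926
  S = 200 + 4·211 − 3·(-926) = 3822
Comparing — Policy A: S=-11274, Policy B: S=3822. Highest is 3822 (Policy B).

3822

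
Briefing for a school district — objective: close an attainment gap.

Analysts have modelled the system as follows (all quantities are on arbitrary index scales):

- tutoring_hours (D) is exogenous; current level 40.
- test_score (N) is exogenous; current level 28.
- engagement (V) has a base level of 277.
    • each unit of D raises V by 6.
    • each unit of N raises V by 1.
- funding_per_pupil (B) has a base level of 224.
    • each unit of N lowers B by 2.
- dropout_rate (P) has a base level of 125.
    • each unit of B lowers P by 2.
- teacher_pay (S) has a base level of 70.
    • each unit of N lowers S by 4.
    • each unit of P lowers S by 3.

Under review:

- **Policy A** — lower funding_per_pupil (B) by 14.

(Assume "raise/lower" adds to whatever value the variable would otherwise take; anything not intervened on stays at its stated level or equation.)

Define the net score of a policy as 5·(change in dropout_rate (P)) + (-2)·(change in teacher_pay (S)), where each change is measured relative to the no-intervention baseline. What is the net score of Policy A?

Baseline:
  N = 28
  B = 224 − 2·28 = 168
  P = 125 − 2·168 = -211
  S = 70 − 4·28 − 3·(-211) = 591
Policy A (B − 14):
  N = 28
  B = 224 − 2·28 (−14 from intervention) = 154
  P = 125 − 2·154 = -183
  S = 70 − 4·28 − 3·(-183) = 507
ΔP = -183 − (-211) = 28; ΔS = 507 − 591 = -84
Score = 5·28 + (-2)·(-84) = 308

308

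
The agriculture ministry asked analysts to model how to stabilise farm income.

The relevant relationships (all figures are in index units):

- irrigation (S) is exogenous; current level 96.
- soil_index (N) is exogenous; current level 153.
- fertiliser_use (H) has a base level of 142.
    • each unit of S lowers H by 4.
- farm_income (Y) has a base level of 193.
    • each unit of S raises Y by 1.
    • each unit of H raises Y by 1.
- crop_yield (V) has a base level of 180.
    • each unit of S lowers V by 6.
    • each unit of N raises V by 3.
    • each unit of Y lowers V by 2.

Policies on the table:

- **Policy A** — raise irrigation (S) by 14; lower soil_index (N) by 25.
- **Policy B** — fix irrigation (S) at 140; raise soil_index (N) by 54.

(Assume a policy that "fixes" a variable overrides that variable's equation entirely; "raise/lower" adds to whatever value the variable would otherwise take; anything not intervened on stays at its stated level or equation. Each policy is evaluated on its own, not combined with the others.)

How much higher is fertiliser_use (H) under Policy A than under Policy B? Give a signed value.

120

Policy A (S + 14, N − 25):
  S = 96 + 14 = 110
  H = 142 − 4·110 = -298
Policy B (S := 140, N + 54):
  S = 140
  H = 142 − 4·140 = -418
H: -298 − (-418) = 120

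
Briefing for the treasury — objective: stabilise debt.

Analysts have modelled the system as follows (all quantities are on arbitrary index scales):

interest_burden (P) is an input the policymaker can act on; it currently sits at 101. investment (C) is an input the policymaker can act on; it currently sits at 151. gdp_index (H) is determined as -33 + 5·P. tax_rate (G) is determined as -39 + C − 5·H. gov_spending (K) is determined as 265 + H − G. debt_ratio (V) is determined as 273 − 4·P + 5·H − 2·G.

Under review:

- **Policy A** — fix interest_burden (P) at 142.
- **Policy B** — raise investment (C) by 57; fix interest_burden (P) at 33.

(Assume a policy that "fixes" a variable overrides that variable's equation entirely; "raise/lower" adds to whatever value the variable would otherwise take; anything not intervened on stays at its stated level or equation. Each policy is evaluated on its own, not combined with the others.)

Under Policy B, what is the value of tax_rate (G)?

Policy B (C + 57, P := 33):
  P = 33
  C = 151 + 57 = 208
  H = -33 + 5·33 = 132
  G = -39 + 208 − 5·132 = -491

-491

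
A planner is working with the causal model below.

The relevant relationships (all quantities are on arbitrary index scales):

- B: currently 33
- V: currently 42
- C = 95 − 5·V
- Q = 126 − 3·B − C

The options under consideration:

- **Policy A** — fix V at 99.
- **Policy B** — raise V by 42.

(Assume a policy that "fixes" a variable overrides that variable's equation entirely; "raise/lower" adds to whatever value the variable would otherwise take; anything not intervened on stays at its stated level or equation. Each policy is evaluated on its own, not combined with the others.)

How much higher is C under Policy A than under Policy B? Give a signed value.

-75

Policy A (V := 99):
  V = 99
  C = 95 − 5·99 = -400
Policy B (V + 42):
  V = 42 + 42 = 84
  C = 95 − 5·84 = -325
C: -400 − (-325) = -75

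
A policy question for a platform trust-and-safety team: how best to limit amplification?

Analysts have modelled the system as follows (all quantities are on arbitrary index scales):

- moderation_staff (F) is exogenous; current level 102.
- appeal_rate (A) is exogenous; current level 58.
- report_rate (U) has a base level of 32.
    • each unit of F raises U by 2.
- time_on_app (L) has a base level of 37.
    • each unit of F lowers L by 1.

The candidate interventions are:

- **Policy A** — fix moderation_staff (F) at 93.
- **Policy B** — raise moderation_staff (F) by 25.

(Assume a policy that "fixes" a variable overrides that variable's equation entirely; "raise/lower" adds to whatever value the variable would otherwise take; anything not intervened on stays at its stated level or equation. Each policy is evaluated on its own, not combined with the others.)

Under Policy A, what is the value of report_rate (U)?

218

Policy A (F := 93):
  F = 93
  U = 32 + 2·93 = 218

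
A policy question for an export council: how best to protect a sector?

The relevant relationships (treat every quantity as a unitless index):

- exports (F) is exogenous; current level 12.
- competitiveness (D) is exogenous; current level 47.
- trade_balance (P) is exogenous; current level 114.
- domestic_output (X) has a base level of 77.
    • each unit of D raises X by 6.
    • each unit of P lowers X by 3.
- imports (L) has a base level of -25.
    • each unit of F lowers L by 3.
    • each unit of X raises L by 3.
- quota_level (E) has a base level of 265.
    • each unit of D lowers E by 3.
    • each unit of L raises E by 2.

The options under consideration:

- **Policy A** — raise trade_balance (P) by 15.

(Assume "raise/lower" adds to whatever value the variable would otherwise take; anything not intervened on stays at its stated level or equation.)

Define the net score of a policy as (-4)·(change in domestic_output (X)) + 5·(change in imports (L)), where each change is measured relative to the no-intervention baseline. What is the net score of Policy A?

-495

Baseline:
  F = 12
  D = 47
  P = 114
  X = 77 + 6·47 − 3·114 = 17
  L = -25 − 3·12 + 3·17 = -10
Policy A (P + 15):
  F = 12
  D = 47
  P = 114 + 15 = 129
  X = 77 + 6·47 − 3·129 = -28
  L = -25 − 3·12 + 3·(-28) = -145
ΔX = -28 − 17 = -45; ΔL = -145 − (-10) = -135
Score = (-4)·(-45) + 5·(-135) = -495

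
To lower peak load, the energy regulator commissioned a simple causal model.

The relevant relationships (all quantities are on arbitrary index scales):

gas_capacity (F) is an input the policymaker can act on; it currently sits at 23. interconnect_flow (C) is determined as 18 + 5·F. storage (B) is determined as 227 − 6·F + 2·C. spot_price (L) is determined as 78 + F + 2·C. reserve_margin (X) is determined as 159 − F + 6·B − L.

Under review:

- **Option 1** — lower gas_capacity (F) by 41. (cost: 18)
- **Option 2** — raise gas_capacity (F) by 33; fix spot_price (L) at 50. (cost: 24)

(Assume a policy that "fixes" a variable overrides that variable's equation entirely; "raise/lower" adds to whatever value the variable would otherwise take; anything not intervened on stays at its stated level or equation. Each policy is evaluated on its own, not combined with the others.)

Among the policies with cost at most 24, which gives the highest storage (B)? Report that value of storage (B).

Option 1 (F − 41):
  F = 23 − 41 = -18
  C = 18 + 5·(-18) = -72
  B = 227 − 6·(-18) + 2·(-72) = 191
Option 2 (F + 33, L := 50):
  F = 23 + 33 = 56
  C = 18 + 5·56 = 298
  B = 227 − 6·56 + 2·298 = 487
Comparing — Option 1: B=191, Option 2: B=487. Highest is 487 (Option 2).

487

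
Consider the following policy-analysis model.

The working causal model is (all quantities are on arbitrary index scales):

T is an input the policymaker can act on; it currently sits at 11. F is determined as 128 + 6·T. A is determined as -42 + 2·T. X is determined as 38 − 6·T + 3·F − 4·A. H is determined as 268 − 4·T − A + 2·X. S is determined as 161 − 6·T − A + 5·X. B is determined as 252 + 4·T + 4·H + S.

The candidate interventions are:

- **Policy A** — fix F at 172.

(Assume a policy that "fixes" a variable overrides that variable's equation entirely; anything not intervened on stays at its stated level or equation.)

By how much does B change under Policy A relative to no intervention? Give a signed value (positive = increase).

Baseline:
  T = 11
  F = 128 + 6·11 = 194
  A = -42 + 2·11 = -20
  X = 38 − 6·11 + 3·194 − 4·(-20) = 634
  H = 268 − 4·11 − (-20) + 2·634 = 1512
  S = 161 − 6·11 − (-20) + 5·634 = 3285
  B = 252 + 4·11 + 4·1512 + 3285 = 9629
Policy A (F := 172):
  T = 11
  F = 172
  A = -42 + 2·11 = -20
  X = 38 − 6·11 + 3·172 − 4·(-20) = 568
  H = 268 − 4·11 − (-20) + 2·568 = 1380
  S = 161 − 6·11 − (-20) + 5·568 = 2955
  B = 252 + 4·11 + 4·1380 + 2955 = 8771
Change in B: 8771 − 9629 = -858

-858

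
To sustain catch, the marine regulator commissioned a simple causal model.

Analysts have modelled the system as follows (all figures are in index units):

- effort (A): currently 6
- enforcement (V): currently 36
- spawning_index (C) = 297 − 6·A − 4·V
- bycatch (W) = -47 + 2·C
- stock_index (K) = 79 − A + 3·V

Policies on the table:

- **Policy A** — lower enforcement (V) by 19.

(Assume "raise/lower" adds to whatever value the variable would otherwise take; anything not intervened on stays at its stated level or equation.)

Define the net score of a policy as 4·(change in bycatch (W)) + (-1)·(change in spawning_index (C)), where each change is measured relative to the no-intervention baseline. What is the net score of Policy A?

532

Baseline:
  A = 6
  V = 36
  C = 297 − 6·6 − 4·36 = 117
  W = -47 + 2·117 = 187
Policy A (V − 19):
  A = 6
  V = 36 − 19 = 17
  C = 297 − 6·6 − 4·17 = 193
  W = -47 + 2·193 = 339
ΔW = 339 − 187 = 152; ΔC = 193 − 117 = 76
Score = 4·152 + (-1)·76 = 532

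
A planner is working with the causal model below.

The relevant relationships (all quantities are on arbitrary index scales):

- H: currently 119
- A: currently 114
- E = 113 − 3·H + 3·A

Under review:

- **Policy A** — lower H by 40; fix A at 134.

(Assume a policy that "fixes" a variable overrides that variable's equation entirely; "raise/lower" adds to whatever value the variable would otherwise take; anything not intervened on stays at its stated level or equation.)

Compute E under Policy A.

Policy A (H − 40, A := 134):
  H = 119 − 40 = 79
  A = 134
  E = 113 − 3·79 + 3·134 = 278

278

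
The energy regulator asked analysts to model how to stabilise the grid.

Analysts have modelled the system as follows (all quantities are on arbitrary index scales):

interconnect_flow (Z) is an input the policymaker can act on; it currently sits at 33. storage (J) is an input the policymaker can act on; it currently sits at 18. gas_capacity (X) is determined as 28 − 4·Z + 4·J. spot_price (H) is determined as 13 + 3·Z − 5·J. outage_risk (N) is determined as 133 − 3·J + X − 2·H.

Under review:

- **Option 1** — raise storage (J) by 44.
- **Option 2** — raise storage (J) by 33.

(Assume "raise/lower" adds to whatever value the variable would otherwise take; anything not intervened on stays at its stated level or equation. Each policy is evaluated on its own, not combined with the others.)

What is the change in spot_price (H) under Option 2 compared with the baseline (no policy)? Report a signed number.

Baseline:
  Z = 33
  J = 18
  H = 13 + 3·33 − 5·18 = 22
Option 2 (J + 33):
  Z = 33
  J = 18 + 33 = 51
  H = 13 + 3·33 − 5·51 = -143
Change in H: -143 − 22 = -165

-165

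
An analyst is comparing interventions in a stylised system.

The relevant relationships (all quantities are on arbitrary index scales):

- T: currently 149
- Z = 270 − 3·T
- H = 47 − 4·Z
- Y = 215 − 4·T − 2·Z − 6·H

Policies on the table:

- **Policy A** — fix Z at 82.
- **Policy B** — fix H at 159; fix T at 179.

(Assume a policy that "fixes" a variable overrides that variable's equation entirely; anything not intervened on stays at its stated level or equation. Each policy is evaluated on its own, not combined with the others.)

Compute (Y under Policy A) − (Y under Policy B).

Policy A (Z := 82):
  T = 149
  Z = 82
  H = 47 − 4·82 = -281
  Y = 215 − 4·149 − 2·82 − 6·(-281) = 1141
Policy B (H := 159, T := 179):
  T = 179
  Z = 270 − 3·179 = -267
  H = 159
  Y = 215 − 4·179 − 2·(-267) − 6·159 = -921
Y: 1141 − (-921) = 2062

2062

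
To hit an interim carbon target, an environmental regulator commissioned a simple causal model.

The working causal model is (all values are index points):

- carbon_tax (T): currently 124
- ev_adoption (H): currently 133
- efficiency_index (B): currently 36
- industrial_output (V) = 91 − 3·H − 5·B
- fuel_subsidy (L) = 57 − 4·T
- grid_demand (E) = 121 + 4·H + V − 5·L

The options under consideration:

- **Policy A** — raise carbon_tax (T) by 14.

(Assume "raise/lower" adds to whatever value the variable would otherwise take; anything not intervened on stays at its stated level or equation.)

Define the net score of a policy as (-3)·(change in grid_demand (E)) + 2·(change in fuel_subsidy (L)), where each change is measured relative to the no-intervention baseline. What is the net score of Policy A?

Baseline:
  T = 124
  H = 133
  B = 36
  V = 91 − 3·133 − 5·36 = -488
  L = 57 − 4·124 = -439
  E = 121 + 4·133 + (-488) − 5·(-439) = 2360
Policy A (T + 14):
  T = 124 + 14 = 138
  H = 133
  B = 36
  V = 91 − 3·133 − 5·36 = -488
  L = 57 − 4·138 = -495
  E = 121 + 4·133 + (-488) − 5·(-495) = 2640
ΔE = 2640 − 2360 = 280; ΔL = -495 − (-439) = -56
Score = (-3)·280 + 2·(-56) = -952

-952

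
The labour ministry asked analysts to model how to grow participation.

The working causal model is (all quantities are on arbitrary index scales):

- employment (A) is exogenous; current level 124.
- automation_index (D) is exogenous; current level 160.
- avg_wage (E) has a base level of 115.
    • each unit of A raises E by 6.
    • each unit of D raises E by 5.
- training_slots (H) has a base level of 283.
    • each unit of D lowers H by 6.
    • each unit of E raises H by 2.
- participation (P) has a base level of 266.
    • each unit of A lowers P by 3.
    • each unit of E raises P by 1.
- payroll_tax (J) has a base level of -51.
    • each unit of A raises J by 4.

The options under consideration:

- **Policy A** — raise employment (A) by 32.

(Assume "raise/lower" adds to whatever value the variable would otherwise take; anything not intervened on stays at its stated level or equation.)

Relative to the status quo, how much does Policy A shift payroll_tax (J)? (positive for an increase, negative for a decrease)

128

Baseline:
  A = 124
  J = -51 + 4·124 = 445
Policy A (A + 32):
  A = 124 + 32 = 156
  J = -51 + 4·156 = 573
Change in J: 573 − 445 = 128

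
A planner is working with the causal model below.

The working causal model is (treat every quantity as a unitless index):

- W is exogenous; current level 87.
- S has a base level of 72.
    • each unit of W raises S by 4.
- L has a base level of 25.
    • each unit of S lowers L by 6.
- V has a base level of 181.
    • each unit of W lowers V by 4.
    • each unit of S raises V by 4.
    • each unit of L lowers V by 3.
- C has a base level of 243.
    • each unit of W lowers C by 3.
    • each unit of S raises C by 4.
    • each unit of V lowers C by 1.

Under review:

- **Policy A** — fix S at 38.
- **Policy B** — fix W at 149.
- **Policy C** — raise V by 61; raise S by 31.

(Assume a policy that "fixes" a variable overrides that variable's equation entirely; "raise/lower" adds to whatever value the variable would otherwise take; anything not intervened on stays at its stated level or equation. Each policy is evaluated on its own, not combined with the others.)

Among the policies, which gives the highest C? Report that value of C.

Policy A (S := 38):
  W = 87
  S = 38
  L = 25 − 6·38 = -203
  V = 181 − 4·87 + 4·38 − 3·(-203) = 594
  C = 243 − 3·87 + 4·38 − 594 = -460
Policy B (W := 149):
  W = 149
  S = 72 + 4·149 = 668
  L = 25 − 6·668 = -3983
  V = 181 − 4·149 + 4·668 − 3·(-3983) = 14206
  C = 243 − 3·149 + 4·668 − 14206 = -11738
Policy C (V + 61, S + 31):
  W = 87
  S = 72 + 4·87 (+31 from intervention) = 451
  L = 25 − 6·451 = -2681
  V = 181 − 4·87 + 4·451 − 3·(-2681) (+61 from intervention) = 9741
  C = 243 − 3·87 + 4·451 − 9741 = -7955
Comparing — Policy A: C=-460, Policy B: C=-11738, Policy C: C=-7955. Highest is -460 (Policy A).

-460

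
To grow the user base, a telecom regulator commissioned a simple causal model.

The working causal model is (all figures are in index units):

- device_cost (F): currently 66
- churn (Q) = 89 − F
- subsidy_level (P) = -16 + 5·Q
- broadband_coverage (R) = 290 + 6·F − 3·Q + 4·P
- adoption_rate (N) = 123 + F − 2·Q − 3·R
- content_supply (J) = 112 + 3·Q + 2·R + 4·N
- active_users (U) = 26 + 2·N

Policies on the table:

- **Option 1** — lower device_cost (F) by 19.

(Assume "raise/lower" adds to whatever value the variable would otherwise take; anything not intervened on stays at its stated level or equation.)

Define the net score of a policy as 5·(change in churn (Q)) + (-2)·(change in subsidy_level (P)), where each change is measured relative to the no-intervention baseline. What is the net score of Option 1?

-95

Baseline:
  F = 66
  Q = 89 − 66 = 23
  P = -16 + 5·23 = 99
Option 1 (F − 19):
  F = 66 − 19 = 47
  Q = 89 − 47 = 42
  P = -16 + 5·42 = 194
ΔQ = 42 − 23 = 19; ΔP = 194 − 99 = 95
Score = 5·19 + (-2)·95 = -95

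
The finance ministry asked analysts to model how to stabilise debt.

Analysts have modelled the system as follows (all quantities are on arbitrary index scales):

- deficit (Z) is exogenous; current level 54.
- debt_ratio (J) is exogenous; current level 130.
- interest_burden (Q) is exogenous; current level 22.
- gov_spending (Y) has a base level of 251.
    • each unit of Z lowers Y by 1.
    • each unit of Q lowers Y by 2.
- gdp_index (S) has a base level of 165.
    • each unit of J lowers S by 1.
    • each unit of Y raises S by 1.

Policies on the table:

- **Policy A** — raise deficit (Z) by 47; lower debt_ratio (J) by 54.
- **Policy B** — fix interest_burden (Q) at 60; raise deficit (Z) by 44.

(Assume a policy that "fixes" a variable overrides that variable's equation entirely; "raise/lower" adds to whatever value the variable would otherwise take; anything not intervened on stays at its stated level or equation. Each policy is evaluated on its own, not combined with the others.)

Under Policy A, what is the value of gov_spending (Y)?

Policy A (Z + 47, J − 54):
  Z = 54 + 47 = 101
  Q = 22
  Y = 251 − 101 − 2·22 = 106

106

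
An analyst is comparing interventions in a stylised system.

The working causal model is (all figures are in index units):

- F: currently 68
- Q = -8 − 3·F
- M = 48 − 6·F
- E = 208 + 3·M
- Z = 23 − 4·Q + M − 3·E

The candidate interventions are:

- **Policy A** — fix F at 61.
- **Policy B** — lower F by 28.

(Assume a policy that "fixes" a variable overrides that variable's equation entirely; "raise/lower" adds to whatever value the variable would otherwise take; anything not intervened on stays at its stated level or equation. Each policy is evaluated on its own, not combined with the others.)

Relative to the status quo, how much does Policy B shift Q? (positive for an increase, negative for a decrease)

Baseline:
  F = 68
  Q = -8 − 3·68 = -212
Policy B (F − 28):
  F = 68 − 28 = 40
  Q = -8 − 3·40 = -128
Change in Q: -128 − (-212) = 84

84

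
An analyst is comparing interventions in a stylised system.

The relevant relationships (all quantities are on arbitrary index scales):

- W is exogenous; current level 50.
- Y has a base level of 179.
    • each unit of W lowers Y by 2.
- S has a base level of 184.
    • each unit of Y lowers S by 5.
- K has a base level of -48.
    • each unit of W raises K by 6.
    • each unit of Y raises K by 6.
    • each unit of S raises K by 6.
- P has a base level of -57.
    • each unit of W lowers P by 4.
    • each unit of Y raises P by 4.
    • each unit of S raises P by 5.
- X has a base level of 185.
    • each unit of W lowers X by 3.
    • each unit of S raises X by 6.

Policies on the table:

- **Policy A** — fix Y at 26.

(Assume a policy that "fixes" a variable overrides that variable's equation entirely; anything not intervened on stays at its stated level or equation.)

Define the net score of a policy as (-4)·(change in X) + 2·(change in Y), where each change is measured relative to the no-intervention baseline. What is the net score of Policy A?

Baseline:
  W = 50
  Y = 179 − 2·50 = 79
  S = 184 − 5·79 = -211
  X = 185 − 3·50 + 6·(-211) = -1231
Policy A (Y := 26):
  W = 50
  Y = 26
  S = 184 − 5·26 = 54
  X = 185 − 3·50 + 6·54 = 359
ΔX = 359 − (-1231) = 1590; ΔY = 26 − 79 = -53
Score = (-4)·1590 + 2·(-53) = -6466

-6466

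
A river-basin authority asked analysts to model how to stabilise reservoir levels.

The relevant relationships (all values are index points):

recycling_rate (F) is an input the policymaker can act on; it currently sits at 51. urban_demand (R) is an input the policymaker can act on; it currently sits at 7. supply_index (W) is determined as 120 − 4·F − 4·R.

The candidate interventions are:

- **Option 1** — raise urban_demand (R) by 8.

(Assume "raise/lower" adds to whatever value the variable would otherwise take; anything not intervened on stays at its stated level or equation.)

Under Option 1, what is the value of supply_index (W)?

Option 1 (R + 8):
  F = 51
  R = 7 + 8 = 15
  W = 120 − 4·51 − 4·15 = -144

-144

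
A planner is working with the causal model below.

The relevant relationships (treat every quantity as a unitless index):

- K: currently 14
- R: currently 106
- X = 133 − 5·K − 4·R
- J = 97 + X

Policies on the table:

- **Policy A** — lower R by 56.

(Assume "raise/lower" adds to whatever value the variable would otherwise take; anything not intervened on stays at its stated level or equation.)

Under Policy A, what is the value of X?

-137

Policy A (R − 56):
  K = 14
  R = 106 − 56 = 50
  X = 133 − 5·14 − 4·50 = -137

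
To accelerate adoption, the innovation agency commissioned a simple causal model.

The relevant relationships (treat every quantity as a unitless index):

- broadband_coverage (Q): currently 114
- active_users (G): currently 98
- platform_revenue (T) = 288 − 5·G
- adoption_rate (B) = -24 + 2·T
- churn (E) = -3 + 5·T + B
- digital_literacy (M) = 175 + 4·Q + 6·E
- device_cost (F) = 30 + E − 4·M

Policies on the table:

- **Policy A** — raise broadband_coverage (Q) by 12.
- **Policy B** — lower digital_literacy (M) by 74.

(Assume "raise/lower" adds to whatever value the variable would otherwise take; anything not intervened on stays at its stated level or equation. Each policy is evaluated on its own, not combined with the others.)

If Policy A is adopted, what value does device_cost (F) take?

Policy A (Q + 12):
  Q = 114 + 12 = 126
  G = 98
  T = 288 − 5·98 = -202
  B = -24 + 2·(-202) = -428
  E = -3 + 5·(-202) + (-428) = -1441
  M = 175 + 4·126 + 6·(-1441) = -7967
  F = 30 + (-1441) − 4·(-7967) = 30457

30457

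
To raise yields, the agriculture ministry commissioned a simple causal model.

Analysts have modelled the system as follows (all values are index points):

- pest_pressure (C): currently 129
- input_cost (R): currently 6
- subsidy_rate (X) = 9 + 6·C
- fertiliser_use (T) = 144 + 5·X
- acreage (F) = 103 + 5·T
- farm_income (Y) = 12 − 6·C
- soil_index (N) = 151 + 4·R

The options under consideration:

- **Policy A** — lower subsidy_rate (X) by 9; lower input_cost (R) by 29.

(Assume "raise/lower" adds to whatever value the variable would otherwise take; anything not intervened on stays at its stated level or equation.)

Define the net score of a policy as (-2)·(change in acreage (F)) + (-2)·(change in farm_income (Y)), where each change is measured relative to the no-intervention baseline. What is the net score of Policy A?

450

Baseline:
  C = 129
  X = 9 + 6·129 = 783
  T = 144 + 5·783 = 4059
  F = 103 + 5·4059 = 20398
  Y = 12 − 6·129 = -762
Policy A (X − 9, R − 29):
  C = 129
  X = 9 + 6·129 (−9 from intervention) = 774
  T = 144 + 5·774 = 4014
  F = 103 + 5·4014 = 20173
  Y = 12 − 6·129 = -762
ΔF = 20173 − 20398 = -225; ΔY = -762 − (-762) = 0
Score = (-2)·(-225) + (-2)·0 = 450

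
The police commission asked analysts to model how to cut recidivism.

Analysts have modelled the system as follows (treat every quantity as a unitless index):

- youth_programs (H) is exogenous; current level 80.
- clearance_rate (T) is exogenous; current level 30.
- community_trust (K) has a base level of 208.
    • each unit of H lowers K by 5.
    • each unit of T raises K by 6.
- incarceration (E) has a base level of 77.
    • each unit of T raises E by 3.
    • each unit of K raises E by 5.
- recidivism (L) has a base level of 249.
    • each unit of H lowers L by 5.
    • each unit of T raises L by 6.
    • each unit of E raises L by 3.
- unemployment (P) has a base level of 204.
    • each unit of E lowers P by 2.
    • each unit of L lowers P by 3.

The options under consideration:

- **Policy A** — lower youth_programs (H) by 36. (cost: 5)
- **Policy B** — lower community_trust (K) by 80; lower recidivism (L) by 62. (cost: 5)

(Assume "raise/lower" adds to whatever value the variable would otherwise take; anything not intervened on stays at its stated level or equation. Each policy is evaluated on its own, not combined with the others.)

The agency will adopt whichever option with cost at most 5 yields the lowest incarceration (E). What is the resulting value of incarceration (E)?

Policy A (H − 36):
  H = 80 − 36 = 44
  T = 30
  K = 208 − 5·44 + 6·30 = 168
  E = 77 + 3·30 + 5·168 = 1007
Policy B (K − 80, L − 62):
  H = 80
  T = 30
  K = 208 − 5·80 + 6·30 (−80 from intervention) = -92
  E = 77 + 3·30 + 5·(-92) = -293
Comparing — Policy A: E=1007, Policy B: E=-293. Lowest is -293 (Policy B).

-293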